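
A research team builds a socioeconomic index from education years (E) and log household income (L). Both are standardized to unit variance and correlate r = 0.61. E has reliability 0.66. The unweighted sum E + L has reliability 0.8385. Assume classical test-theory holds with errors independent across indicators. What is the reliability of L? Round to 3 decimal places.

0.820

Var(E+L) = 2 + 2·0.61 = 3.220.
True-score variance = ρ_E + ρ_L + 2·0.61, so 0.8385 = (0.66 + ρ_L + 1.22) / 3.220.
ρ_L = 0.8385·3.220 − 0.66 − 1.22 = 0.820.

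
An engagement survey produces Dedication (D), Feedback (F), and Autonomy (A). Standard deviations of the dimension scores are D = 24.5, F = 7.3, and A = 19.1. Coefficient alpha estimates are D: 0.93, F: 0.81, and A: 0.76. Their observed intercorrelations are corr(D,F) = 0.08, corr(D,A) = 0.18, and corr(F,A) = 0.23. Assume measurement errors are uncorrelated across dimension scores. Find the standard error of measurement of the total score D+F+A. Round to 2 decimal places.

11.82

Var(total) = 1018.35 + 261.216 = 1279.57.
True-score variance = 878.653 + 261.216 = 1139.87, so reliability = 0.8908.
Error variance = 1279.57 − 1139.87 = 139.697; SEM = √139.697 = 11.82.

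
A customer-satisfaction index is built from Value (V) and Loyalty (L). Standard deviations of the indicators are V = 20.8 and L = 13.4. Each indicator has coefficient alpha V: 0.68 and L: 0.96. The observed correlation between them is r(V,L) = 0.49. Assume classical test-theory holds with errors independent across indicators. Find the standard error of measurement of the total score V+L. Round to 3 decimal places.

12.068

Var(total) = 612.2 + 273.146 = 885.346.
True-score variance = 466.573 + 273.146 = 739.718, so reliability = 0.8355.
Error variance = 885.346 − 739.718 = 145.627; SEM = √145.627 = 12.068.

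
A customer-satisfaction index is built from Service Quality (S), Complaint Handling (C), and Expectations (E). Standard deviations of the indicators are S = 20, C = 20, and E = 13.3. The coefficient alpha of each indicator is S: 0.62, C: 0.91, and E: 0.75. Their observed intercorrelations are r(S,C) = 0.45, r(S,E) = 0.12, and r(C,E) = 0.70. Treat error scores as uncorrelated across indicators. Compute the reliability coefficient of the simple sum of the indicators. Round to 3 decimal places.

Var(S+C+E) = 20² + 20² + 13.3² + 2·[20·20·0.45 + 20·13.3·0.12 + 20·13.3·0.70] = 976.89 + 796.24 = 1773.13.
Because errors are independent across components, Cov(Tᵢ,Tⱼ) = Cov(Xᵢ,Xⱼ); the off-diagonal part of the true-score variance is the same as above.
True-score variance = [20²·0.62 + 20²·0.91 + 13.3²·0.75] + 796.24 = 744.668 + 796.24 = 1540.91.
Reliability = 1540.91 / 1773.13 = 0.869.

0.869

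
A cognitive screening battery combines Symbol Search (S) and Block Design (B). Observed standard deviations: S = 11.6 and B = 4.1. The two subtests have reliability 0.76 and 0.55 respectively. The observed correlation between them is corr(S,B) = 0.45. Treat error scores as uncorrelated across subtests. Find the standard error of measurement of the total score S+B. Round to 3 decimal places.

Var(total) = 151.37 + 42.804 = 194.174.
True-score variance = 111.511 + 42.804 = 154.315, so reliability = 0.7947.
Error variance = 194.174 − 154.315 = 39.8589; SEM = √39.8589 = 6.313.

6.313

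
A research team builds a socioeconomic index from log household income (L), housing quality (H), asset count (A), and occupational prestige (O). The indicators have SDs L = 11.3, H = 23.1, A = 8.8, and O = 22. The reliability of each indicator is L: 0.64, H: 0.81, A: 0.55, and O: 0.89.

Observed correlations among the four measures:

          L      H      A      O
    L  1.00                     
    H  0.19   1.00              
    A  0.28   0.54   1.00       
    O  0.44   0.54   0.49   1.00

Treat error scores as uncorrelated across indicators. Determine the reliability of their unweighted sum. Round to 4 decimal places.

Var(L+H+A+O) = 11.3² + 23.1² + 8.8² + 22² + 2·[11.3·23.1·0.19 + 11.3·8.8·0.28 + 11.3·22·0.44 + 23.1·8.8·0.54 + 23.1·22·0.54 + 8.8·22·0.49] = 1222.74 + 1331.77 = 2554.51.
Because errors are independent across components, Cov(Tᵢ,Tⱼ) = Cov(Xᵢ,Xⱼ); the off-diagonal part of the true-score variance is the same as above.
True-score variance = [11.3²·0.64 + 23.1²·0.81 + 8.8²·0.55 + 22²·0.89] + 1331.77 = 987.298 + 1331.77 = 2319.07.
Reliability = 2319.07 / 2554.51 = 0.9078.

0.9078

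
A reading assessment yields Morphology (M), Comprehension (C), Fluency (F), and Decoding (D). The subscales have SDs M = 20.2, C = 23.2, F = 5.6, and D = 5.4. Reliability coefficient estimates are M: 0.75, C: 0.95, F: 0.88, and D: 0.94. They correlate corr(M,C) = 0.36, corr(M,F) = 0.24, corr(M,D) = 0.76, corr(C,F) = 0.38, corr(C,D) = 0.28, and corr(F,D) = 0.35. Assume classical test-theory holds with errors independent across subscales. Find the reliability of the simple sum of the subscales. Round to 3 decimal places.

0.923

Var(M+C+F+D) = 20.2² + 23.2² + 5.6² + 5.4² + 2·[20.2·23.2·0.36 + 20.2·5.6·0.24 + 20.2·5.4·0.76 + 23.2·5.6·0.38 + 23.2·5.4·0.28 + 5.6·5.4·0.35] = 1006.8 + 747.584 = 1754.38.
Because errors are independent across components, Cov(Tᵢ,Tⱼ) = Cov(Xᵢ,Xⱼ); the off-diagonal part of the true-score variance is the same as above.
True-score variance = [20.2²·0.75 + 23.2²·0.95 + 5.6²·0.88 + 5.4²·0.94] + 747.584 = 872.365 + 747.584 = 1619.95.
Reliability = 1619.95 / 1754.38 = 0.923.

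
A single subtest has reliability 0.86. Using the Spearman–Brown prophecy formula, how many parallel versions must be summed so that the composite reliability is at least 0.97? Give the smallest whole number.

k ≥ ρ*(1−ρ₁)/(ρ₁(1−ρ*)) = 0.97·0.14 / (0.86·0.03) = 5.264.
Smallest integer k = 6.

6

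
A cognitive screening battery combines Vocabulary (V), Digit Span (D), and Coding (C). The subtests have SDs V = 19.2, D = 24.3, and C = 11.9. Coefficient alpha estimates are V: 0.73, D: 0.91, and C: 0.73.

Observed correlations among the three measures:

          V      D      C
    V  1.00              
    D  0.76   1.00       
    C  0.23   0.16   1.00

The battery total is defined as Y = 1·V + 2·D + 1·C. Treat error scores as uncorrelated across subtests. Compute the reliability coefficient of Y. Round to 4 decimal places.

Var(Y) = 19.2² + 2²·24.3² + 11.9² + 2·[2·19.2·24.3·0.76 + 19.2·11.9·0.23 + 2·24.3·11.9·0.16] = 2872.21 + 1708.51 = 4580.72.
Under uncorrelated errors the observed covariances equal the true-score covariances, so only the own-variance terms attenuate.
True-score variance = [19.2²·0.73 + 2²·24.3²·0.91 + 11.9²·0.73] + 1708.51 = 2521.87 + 1708.51 = 4230.38.
Reliability = 4230.38 / 4580.72 = 0.9235.

0.9235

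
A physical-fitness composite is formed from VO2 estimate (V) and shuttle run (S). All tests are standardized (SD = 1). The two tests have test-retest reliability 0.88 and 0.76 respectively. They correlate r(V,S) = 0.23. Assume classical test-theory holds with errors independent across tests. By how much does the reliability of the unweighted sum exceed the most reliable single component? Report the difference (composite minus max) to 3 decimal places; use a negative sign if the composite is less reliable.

Var(sum) = 2 + 0.46 = 2.46; true-score variance = 1.64 + 0.46 = 2.1; composite reliability = 0.8537.
Max component reliability = 0.8800.
Difference = 0.8537 − 0.8800 = -0.026.

-0.026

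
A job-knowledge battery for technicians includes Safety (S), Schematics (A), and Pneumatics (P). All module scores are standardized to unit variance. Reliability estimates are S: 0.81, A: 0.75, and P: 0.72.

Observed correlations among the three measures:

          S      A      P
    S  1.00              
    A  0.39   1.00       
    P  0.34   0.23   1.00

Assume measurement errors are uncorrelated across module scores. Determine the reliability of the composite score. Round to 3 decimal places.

0.854

Var(S+A+P) = 3 + 2·[0.39 + 0.34 + 0.23] = 3 + 1.92 = 4.92.
Because errors are independent across components, Cov(Tᵢ,Tⱼ) = Cov(Xᵢ,Xⱼ); the off-diagonal part of the true-score variance is the same as above.
True-score variance = [0.81 + 0.75 + 0.72] + 1.92 = 2.28 + 1.92 = 4.2.
Reliability = 4.2 / 4.92 = 0.854.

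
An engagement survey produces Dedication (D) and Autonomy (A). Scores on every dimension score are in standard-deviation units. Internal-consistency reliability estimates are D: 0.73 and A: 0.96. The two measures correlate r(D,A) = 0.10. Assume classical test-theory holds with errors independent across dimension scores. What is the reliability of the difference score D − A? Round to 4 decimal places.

Var(D−A) = 1 + 1 − 2·0.10 = 2 − 0.2 = 1.8.
Because errors are independent across components, Cov(Tᵢ,Tⱼ) = Cov(Xᵢ,Xⱼ); the off-diagonal part of the true-score variance is the same as above.
True-score variance = [0.73 + 0.96] − 0.2 = 1.69 − 0.2 = 1.49.
Reliability = 1.49 / 1.8 = 0.8278.

0.8278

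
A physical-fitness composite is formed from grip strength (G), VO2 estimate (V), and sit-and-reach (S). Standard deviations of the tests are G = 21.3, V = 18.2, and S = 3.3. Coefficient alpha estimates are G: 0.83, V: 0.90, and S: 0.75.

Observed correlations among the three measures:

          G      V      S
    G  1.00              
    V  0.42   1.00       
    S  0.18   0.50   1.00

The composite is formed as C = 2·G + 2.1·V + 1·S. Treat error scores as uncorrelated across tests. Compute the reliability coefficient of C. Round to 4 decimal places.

0.9053

Var(C) = 2²·21.3² + 2.1²·18.2² + 3.3² + 2·[4.2·21.3·18.2·0.42 + 2·21.3·3.3·0.18 + 2.1·18.2·3.3·0.50] = 3286.42 + 1544.4 = 4830.82.
Under uncorrelated errors the observed covariances equal the true-score covariances, so only the own-variance terms attenuate.
True-score variance = [2²·21.3²·0.83 + 2.1²·18.2²·0.90 + 3.3²·0.75] + 1544.4 = 2829.11 + 1544.4 = 4373.51.
Reliability = 4373.51 / 4830.82 = 0.9053.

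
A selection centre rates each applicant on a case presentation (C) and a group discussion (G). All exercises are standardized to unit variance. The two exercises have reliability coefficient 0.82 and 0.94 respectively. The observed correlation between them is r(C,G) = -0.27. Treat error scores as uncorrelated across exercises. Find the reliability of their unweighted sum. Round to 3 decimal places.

Var(C+G) = 2 + 2·[(-0.27)] = 2 − 0.54 = 1.46.
With uncorrelated errors the cross-covariances are all true-score covariance, so they carry over unchanged; only the diagonal terms shrink to ρᵢσᵢ².
True-score variance = [0.82 + 0.94] − 0.54 = 1.76 − 0.54 = 1.22.
Reliability = 1.22 / 1.46 = 0.836.

0.836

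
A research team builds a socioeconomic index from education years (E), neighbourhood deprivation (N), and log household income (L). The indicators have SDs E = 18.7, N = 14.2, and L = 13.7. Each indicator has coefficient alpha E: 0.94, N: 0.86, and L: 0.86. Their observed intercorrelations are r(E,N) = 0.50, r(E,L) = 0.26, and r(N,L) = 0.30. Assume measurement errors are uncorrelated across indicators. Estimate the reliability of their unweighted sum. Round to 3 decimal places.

0.940

Var(E+N+L) = 18.7² + 14.2² + 13.7² + 2·[18.7·14.2·0.50 + 18.7·13.7·0.26 + 14.2·13.7·0.30] = 739.02 + 515.483 = 1254.5.
Because errors are independent across components, Cov(Tᵢ,Tⱼ) = Cov(Xᵢ,Xⱼ); the off-diagonal part of the true-score variance is the same as above.
True-score variance = [18.7²·0.94 + 14.2²·0.86 + 13.7²·0.86] + 515.483 = 663.532 + 515.483 = 1179.02.
Reliability = 1179.02 / 1254.5 = 0.940.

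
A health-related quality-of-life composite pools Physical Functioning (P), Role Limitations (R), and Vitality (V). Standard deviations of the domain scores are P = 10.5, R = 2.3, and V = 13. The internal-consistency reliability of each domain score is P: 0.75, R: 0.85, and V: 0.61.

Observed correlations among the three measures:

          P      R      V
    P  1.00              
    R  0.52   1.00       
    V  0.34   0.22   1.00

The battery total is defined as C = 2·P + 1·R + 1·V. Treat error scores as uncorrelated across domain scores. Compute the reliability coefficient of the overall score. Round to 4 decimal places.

0.7953

Var(C) = 2²·10.5² + 2.3² + 13² + 2·[2·10.5·2.3·0.52 + 2·10.5·13·0.34 + 2.3·13·0.22] = 615.29 + 249.028 = 864.318.
With uncorrelated errors the cross-covariances are all true-score covariance, so they carry over unchanged; only the diagonal terms shrink to ρᵢσᵢ².
True-score variance = [2²·10.5²·0.75 + 2.3²·0.85 + 13²·0.61] + 249.028 = 438.337 + 249.028 = 687.365.
Reliability = 687.365 / 864.318 = 0.7953.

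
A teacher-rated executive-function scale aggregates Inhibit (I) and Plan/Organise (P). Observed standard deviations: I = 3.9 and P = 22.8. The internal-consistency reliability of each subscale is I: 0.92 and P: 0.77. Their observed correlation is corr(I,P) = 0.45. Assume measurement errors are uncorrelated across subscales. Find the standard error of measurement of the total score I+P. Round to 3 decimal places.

Var(total) = 535.05 + 80.028 = 615.078.
True-score variance = 414.27 + 80.028 = 494.298, so reliability = 0.8036.
Error variance = 615.078 − 494.298 = 120.78; SEM = √120.78 = 10.990.

10.990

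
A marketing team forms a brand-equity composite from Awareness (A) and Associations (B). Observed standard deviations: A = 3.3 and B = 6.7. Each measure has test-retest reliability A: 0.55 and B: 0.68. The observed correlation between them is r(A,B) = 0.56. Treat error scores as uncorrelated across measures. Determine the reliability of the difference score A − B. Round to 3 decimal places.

0.379

Var(A−B) = 3.3² + 6.7² − 2·3.3·6.7·0.56 = 55.78 − 24.7632 = 31.0168.
Under uncorrelated errors the observed covariances equal the true-score covariances, so only the own-variance terms attenuate.
True-score variance = [3.3²·0.55 + 6.7²·0.68] − 24.7632 = 36.5147 − 24.7632 = 11.7515.
Reliability = 11.7515 / 31.0168 = 0.379.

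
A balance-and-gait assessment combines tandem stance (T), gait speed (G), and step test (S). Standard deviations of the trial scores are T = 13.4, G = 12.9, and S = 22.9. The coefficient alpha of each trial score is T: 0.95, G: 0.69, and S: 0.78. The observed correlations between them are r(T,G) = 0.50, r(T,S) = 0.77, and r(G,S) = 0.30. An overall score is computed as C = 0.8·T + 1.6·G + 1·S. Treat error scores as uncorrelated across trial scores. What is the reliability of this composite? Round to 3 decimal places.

0.870

Var(C) = 0.8²·13.4² + 1.6²·12.9² + 22.9² + 2·[1.28·13.4·12.9·0.50 + 0.8·13.4·22.9·0.77 + 1.6·12.9·22.9·0.30] = 1065.34 + 882.906 = 1948.24.
With uncorrelated errors the cross-covariances are all true-score covariance, so they carry over unchanged; only the diagonal terms shrink to ρᵢσᵢ².
True-score variance = [0.8²·13.4²·0.95 + 1.6²·12.9²·0.69 + 22.9²·0.78] + 882.906 = 812.159 + 882.906 = 1695.06.
Reliability = 1695.06 / 1948.24 = 0.870.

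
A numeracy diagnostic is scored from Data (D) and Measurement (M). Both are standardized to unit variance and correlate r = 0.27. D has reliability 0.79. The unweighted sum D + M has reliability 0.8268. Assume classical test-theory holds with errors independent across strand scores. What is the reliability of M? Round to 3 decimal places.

0.770

Var(D+M) = 2 + 2·0.27 = 2.540.
True-score variance = ρ_D + ρ_M + 2·0.27, so 0.8268 = (0.79 + ρ_M + 0.54) / 2.540.
ρ_M = 0.8268·2.540 − 0.79 − 0.54 = 0.770.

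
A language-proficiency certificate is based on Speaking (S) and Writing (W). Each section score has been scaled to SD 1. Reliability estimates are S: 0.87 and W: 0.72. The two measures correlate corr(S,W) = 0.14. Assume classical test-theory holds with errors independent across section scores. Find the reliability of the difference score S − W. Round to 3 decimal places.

0.762

Var(S−W) = 1 + 1 − 2·0.14 = 2 − 0.28 = 1.72.
Under uncorrelated errors the observed covariances equal the true-score covariances, so only the own-variance terms attenuate.
True-score variance = [0.87 + 0.72] − 0.28 = 1.59 − 0.28 = 1.31.
Reliability = 1.31 / 1.72 = 0.762.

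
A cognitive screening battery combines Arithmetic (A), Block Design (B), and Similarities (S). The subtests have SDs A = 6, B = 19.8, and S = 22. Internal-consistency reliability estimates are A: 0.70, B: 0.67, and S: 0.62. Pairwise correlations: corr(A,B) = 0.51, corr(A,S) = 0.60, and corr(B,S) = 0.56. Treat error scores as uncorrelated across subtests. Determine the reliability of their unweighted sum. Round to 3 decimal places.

Var(A+B+S) = 6² + 19.8² + 22² + 2·[6·19.8·0.51 + 6·22·0.60 + 19.8·22·0.56] = 912.04 + 767.448 = 1679.49.
Because errors are independent across components, Cov(Tᵢ,Tⱼ) = Cov(Xᵢ,Xⱼ); the off-diagonal part of the true-score variance is the same as above.
True-score variance = [6²·0.70 + 19.8²·0.67 + 22²·0.62] + 767.448 = 587.947 + 767.448 = 1355.39.
Reliability = 1355.39 / 1679.49 = 0.807.

0.807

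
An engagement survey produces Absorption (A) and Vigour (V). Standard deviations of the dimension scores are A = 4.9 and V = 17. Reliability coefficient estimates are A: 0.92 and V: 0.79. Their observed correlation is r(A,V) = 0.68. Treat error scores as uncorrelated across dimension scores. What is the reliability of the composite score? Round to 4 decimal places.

0.8531

Var(A+V) = 4.9² + 17² + 2·[4.9·17·0.68] = 313.01 + 113.288 = 426.298.
Under uncorrelated errors the observed covariances equal the true-score covariances, so only the own-variance terms attenuate.
True-score variance = [4.9²·0.92 + 17²·0.79] + 113.288 = 250.399 + 113.288 = 363.687.
Reliability = 363.687 / 426.298 = 0.8531.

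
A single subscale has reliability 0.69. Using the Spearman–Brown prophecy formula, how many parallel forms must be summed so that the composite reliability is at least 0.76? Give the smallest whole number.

2

k ≥ ρ*(1−ρ₁)/(ρ₁(1−ρ*)) = 0.76·0.31 / (0.69·0.24) = 1.423.
Smallest integer k = 2.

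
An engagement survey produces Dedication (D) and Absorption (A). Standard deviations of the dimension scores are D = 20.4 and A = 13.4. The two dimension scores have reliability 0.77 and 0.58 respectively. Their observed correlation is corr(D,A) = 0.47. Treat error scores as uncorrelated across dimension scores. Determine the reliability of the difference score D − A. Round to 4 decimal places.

0.4948

Var(D−A) = 20.4² + 13.4² − 2·20.4·13.4·0.47 = 595.72 − 256.958 = 338.762.
Because errors are independent across components, Cov(Tᵢ,Tⱼ) = Cov(Xᵢ,Xⱼ); the off-diagonal part of the true-score variance is the same as above.
True-score variance = [20.4²·0.77 + 13.4²·0.58] − 256.958 = 424.588 − 256.958 = 167.63.
Reliability = 167.63 / 338.762 = 0.4948.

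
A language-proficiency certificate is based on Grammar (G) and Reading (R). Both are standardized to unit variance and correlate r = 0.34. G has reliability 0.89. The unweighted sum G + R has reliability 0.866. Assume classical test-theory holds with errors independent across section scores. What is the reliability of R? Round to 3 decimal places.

0.751

Var(G+R) = 2 + 2·0.34 = 2.680.
True-score variance = ρ_G + ρ_R + 2·0.34, so 0.866 = (0.89 + ρ_R + 0.68) / 2.680.
ρ_R = 0.866·2.680 − 0.89 − 0.68 = 0.751.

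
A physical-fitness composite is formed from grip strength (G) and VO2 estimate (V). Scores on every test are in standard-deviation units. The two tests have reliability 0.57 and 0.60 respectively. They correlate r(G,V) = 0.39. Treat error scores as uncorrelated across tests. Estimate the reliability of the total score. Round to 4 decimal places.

0.7014

Var(G+V) = 2 + 2·[0.39] = 2 + 0.78 = 2.78.
Because errors are independent across components, Cov(Tᵢ,Tⱼ) = Cov(Xᵢ,Xⱼ); the off-diagonal part of the true-score variance is the same as above.
True-score variance = [0.57 + 0.60] + 0.78 = 1.17 + 0.78 = 1.95.
Reliability = 1.95 / 2.78 = 0.7014.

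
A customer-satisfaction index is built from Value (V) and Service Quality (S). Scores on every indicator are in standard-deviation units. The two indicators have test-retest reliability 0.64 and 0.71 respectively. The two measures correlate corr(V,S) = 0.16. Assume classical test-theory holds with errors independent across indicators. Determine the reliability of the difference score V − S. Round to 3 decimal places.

Var(V−S) = 1 + 1 − 2·0.16 = 2 − 0.32 = 1.68.
Under uncorrelated errors the observed covariances equal the true-score covariances, so only the own-variance terms attenuate.
True-score variance = [0.64 + 0.71] − 0.32 = 1.35 − 0.32 = 1.03.
Reliability = 1.03 / 1.68 = 0.613.

0.613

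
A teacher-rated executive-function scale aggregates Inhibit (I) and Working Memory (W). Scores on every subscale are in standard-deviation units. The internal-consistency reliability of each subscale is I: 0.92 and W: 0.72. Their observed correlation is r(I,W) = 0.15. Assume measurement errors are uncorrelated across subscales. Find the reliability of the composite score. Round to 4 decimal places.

Var(I+W) = 2 + 2·[0.15] = 2 + 0.3 = 2.3.
With uncorrelated errors the cross-covariances are all true-score covariance, so they carry over unchanged; only the diagonal terms shrink to ρᵢσᵢ².
True-score variance = [0.92 + 0.72] + 0.3 = 1.64 + 0.3 = 1.94.
Reliability = 1.94 / 2.3 = 0.8435.

0.8435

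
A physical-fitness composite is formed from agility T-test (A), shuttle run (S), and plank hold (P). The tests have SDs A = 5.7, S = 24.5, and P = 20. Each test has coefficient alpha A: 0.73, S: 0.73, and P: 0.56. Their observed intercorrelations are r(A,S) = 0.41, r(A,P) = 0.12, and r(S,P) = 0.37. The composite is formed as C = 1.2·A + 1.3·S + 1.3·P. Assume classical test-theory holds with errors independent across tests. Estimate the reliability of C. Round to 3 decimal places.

0.773

Var(C) = 1.2²·5.7² + 1.3²·24.5² + 1.3²·20² + 2·[1.56·5.7·24.5·0.41 + 1.56·5.7·20·0.12 + 1.69·24.5·20·0.37] = 1737.21 + 834.116 = 2571.32.
Because errors are independent across components, Cov(Tᵢ,Tⱼ) = Cov(Xᵢ,Xⱼ); the off-diagonal part of the true-score variance is the same as above.
True-score variance = [1.2²·5.7²·0.73 + 1.3²·24.5²·0.73 + 1.3²·20²·0.56] + 834.116 = 1153.24 + 834.116 = 1987.36.
Reliability = 1987.36 / 2571.32 = 0.773.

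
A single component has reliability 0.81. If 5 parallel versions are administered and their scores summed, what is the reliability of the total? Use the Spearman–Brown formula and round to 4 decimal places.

ρ_k = kρ / (1 + (k−1)ρ) = 5·0.81 / (1 + 4·0.81) = 4.050 / 4.240 = 0.9552.

0.9552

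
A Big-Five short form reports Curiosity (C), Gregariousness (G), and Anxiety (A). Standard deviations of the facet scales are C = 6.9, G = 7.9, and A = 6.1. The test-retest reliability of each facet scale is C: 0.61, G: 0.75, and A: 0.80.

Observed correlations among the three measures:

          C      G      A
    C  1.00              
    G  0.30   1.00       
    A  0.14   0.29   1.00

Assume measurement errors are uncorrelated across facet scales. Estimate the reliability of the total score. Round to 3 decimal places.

0.811

Var(C+G+A) = 6.9² + 7.9² + 6.1² + 2·[6.9·7.9·0.30 + 6.9·6.1·0.14 + 7.9·6.1·0.29] = 147.23 + 72.4414 = 219.671.
Under uncorrelated errors the observed covariances equal the true-score covariances, so only the own-variance terms attenuate.
True-score variance = [6.9²·0.61 + 7.9²·0.75 + 6.1²·0.80] + 72.4414 = 105.618 + 72.4414 = 178.059.
Reliability = 178.059 / 219.671 = 0.811.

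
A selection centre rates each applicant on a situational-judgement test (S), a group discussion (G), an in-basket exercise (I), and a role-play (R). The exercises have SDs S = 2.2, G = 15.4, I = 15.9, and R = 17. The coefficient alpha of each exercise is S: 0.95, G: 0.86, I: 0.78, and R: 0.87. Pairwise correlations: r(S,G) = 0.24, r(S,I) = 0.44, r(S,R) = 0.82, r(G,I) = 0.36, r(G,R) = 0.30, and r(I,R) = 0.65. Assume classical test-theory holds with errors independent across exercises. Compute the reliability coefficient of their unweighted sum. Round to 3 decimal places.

Var(S+G+I+R) = 2.2² + 15.4² + 15.9² + 17² + 2·[2.2·15.4·0.24 + 2.2·15.9·0.44 + 2.2·17·0.82 + 15.4·15.9·0.36 + 15.4·17·0.30 + 15.9·17·0.65] = 783.81 + 793.15 = 1576.96.
With uncorrelated errors the cross-covariances are all true-score covariance, so they carry over unchanged; only the diagonal terms shrink to ρᵢσᵢ².
True-score variance = [2.2²·0.95 + 15.4²·0.86 + 15.9²·0.78 + 17²·0.87] + 793.15 = 657.177 + 793.15 = 1450.33.
Reliability = 1450.33 / 1576.96 = 0.920.

0.920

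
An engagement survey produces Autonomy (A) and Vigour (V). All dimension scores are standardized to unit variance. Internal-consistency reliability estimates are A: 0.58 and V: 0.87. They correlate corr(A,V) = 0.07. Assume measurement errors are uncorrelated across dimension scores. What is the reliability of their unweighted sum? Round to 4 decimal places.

0.7430

Var(A+V) = 2 + 2·[0.07] = 2 + 0.14 = 2.14.
Under uncorrelated errors the observed covariances equal the true-score covariances, so only the own-variance terms attenuate.
True-score variance = [0.58 + 0.87] + 0.14 = 1.45 + 0.14 = 1.59.
Reliability = 1.59 / 2.14 = 0.7430.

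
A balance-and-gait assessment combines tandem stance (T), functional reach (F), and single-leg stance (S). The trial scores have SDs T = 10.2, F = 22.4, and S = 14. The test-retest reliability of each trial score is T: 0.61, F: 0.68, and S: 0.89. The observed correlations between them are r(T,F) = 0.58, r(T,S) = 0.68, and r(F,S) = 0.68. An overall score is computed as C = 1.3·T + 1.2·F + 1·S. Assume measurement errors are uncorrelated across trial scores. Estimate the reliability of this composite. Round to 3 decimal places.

Var(C) = 1.3²·10.2² + 1.2²·22.4² + 14² + 2·[1.56·10.2·22.4·0.58 + 1.3·10.2·14·0.68 + 1.2·22.4·14·0.68] = 1094.36 + 1177.72 = 2272.09.
Under uncorrelated errors the observed covariances equal the true-score covariances, so only the own-variance terms attenuate.
True-score variance = [1.3²·10.2²·0.61 + 1.2²·22.4²·0.68 + 14²·0.89] + 1177.72 = 773.018 + 1177.72 = 1950.74.
Reliability = 1950.74 / 2272.09 = 0.859.

0.859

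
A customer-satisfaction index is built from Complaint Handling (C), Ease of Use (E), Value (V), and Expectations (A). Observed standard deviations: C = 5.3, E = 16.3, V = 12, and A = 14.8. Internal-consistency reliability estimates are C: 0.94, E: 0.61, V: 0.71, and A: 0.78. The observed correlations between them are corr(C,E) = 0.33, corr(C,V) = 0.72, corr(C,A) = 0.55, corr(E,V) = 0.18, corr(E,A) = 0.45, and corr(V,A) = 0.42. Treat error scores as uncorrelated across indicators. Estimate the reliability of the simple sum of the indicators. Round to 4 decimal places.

Var(C+E+V+A) = 5.3² + 16.3² + 12² + 14.8² + 2·[5.3·16.3·0.33 + 5.3·12·0.72 + 5.3·14.8·0.55 + 16.3·12·0.18 + 16.3·14.8·0.45 + 12·14.8·0.42] = 656.82 + 671.601 = 1328.42.
With uncorrelated errors the cross-covariances are all true-score covariance, so they carry over unchanged; only the diagonal terms shrink to ρᵢσᵢ².
True-score variance = [5.3²·0.94 + 16.3²·0.61 + 12²·0.71 + 14.8²·0.78] + 671.601 = 461.567 + 671.601 = 1133.17.
Reliability = 1133.17 / 1328.42 = 0.8530.

0.8530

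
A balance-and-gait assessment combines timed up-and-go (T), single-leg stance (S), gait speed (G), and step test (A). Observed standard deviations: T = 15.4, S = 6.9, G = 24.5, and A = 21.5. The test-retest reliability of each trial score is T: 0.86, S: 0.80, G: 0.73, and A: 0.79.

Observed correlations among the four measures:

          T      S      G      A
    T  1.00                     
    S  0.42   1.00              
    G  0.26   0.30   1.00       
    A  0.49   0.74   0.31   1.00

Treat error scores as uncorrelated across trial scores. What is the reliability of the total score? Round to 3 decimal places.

Var(T+S+G+A) = 15.4² + 6.9² + 24.5² + 21.5² + 2·[15.4·6.9·0.42 + 15.4·24.5·0.26 + 15.4·21.5·0.49 + 6.9·24.5·0.30 + 6.9·21.5·0.74 + 24.5·21.5·0.31] = 1347.27 + 1257.51 = 2604.78.
Because errors are independent across components, Cov(Tᵢ,Tⱼ) = Cov(Xᵢ,Xⱼ); the off-diagonal part of the true-score variance is the same as above.
True-score variance = [15.4²·0.86 + 6.9²·0.80 + 24.5²·0.73 + 21.5²·0.79] + 1257.51 = 1045.41 + 1257.51 = 2302.91.
Reliability = 2302.91 / 2604.78 = 0.884.

0.884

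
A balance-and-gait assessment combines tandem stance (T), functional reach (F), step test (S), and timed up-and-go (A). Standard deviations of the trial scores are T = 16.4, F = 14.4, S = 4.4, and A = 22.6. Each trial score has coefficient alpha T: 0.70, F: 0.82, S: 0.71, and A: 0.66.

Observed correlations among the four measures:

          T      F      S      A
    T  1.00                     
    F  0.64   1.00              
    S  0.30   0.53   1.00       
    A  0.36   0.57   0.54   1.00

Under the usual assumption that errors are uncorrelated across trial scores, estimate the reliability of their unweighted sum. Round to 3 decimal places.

Var(T+F+S+A) = 16.4² + 14.4² + 4.4² + 22.6² + 2·[16.4·14.4·0.64 + 16.4·4.4·0.30 + 16.4·22.6·0.36 + 14.4·4.4·0.53 + 14.4·22.6·0.57 + 4.4·22.6·0.54] = 1006.44 + 1158 = 2164.44.
Under uncorrelated errors the observed covariances equal the true-score covariances, so only the own-variance terms attenuate.
True-score variance = [16.4²·0.70 + 14.4²·0.82 + 4.4²·0.71 + 22.6²·0.66] + 1158 = 709.154 + 1158 = 1867.15.
Reliability = 1867.15 / 2164.44 = 0.863.

0.863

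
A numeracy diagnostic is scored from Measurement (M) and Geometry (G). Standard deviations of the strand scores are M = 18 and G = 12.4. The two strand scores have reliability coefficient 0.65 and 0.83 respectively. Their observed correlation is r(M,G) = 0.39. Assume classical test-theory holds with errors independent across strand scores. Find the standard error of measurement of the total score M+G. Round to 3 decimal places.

11.813

Var(total) = 477.76 + 174.096 = 651.856.
True-score variance = 338.221 + 174.096 = 512.317, so reliability = 0.7859.
Error variance = 651.856 − 512.317 = 139.539; SEM = √139.539 = 11.813.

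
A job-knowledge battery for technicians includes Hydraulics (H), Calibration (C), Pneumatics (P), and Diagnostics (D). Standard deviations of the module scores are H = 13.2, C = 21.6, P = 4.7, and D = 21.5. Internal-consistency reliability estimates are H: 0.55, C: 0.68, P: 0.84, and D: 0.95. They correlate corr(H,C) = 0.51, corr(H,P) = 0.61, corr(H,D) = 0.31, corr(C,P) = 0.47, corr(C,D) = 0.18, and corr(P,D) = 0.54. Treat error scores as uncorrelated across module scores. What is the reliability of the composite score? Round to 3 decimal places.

Var(H+C+P+D) = 13.2² + 21.6² + 4.7² + 21.5² + 2·[13.2·21.6·0.51 + 13.2·4.7·0.61 + 13.2·21.5·0.31 + 21.6·4.7·0.47 + 21.6·21.5·0.18 + 4.7·21.5·0.54] = 1125.14 + 914.214 = 2039.35.
Under uncorrelated errors the observed covariances equal the true-score covariances, so only the own-variance terms attenuate.
True-score variance = [13.2²·0.55 + 21.6²·0.68 + 4.7²·0.84 + 21.5²·0.95] + 914.214 = 870.786 + 914.214 = 1785.
Reliability = 1785 / 2039.35 = 0.875.

0.875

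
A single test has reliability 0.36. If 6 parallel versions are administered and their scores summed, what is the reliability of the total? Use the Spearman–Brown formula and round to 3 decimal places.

0.771

ρ_k = kρ / (1 + (k−1)ρ) = 6·0.36 / (1 + 5·0.36) = 2.160 / 2.800 = 0.771.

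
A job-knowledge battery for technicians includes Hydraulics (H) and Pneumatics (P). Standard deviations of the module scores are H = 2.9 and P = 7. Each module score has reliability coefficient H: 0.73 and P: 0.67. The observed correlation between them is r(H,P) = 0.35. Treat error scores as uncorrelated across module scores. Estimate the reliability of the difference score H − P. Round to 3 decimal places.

0.573

Var(H−P) = 2.9² + 7² − 2·2.9·7·0.35 = 57.41 − 14.21 = 43.2.
Because errors are independent across components, Cov(Tᵢ,Tⱼ) = Cov(Xᵢ,Xⱼ); the off-diagonal part of the true-score variance is the same as above.
True-score variance = [2.9²·0.73 + 7²·0.67] − 14.21 = 38.9693 − 14.21 = 24.7593.
Reliability = 24.7593 / 43.2 = 0.573.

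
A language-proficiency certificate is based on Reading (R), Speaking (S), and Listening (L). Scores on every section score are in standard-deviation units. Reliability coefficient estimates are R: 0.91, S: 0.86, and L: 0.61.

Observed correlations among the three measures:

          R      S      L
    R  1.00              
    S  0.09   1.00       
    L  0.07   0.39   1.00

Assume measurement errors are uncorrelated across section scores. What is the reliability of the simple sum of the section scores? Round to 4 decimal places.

Var(R+S+L) = 3 + 2·[0.09 + 0.07 + 0.39] = 3 + 1.1 = 4.1.
Because errors are independent across components, Cov(Tᵢ,Tⱼ) = Cov(Xᵢ,Xⱼ); the off-diagonal part of the true-score variance is the same as above.
True-score variance = [0.91 + 0.86 + 0.61] + 1.1 = 2.38 + 1.1 = 3.48.
Reliability = 3.48 / 4.1 = 0.8488.

0.8488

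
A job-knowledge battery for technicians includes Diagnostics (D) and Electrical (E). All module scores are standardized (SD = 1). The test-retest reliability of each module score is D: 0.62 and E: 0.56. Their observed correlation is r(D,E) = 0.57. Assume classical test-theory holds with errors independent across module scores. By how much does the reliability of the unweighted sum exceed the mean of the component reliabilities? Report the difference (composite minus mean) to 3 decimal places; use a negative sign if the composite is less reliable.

0.149

Var(sum) = 2 + 1.14 = 3.14; true-score variance = 1.18 + 1.14 = 2.32; composite reliability = 0.7389.
Mean component reliability = 0.5900.
Difference = 0.7389 − 0.5900 = 0.149.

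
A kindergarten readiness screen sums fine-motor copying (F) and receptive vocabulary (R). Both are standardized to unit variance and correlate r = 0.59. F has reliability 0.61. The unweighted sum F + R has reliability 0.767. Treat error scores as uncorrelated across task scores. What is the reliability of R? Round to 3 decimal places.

Var(F+R) = 2 + 2·0.59 = 3.180.
True-score variance = ρ_F + ρ_R + 2·0.59, so 0.767 = (0.61 + ρ_R + 1.18) / 3.180.
ρ_R = 0.767·3.180 − 0.61 − 1.18 = 0.649.

0.649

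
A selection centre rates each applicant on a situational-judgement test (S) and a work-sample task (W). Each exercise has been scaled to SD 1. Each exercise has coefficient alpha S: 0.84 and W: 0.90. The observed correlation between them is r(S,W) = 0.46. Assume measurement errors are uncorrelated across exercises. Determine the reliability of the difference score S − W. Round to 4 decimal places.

Var(S−W) = 1 + 1 − 2·0.46 = 2 − 0.92 = 1.08.
Because errors are independent across components, Cov(Tᵢ,Tⱼ) = Cov(Xᵢ,Xⱼ); the off-diagonal part of the true-score variance is the same as above.
True-score variance = [0.84 + 0.90] − 0.92 = 1.74 − 0.92 = 0.82.
Reliability = 0.82 / 1.08 = 0.7593.

0.7593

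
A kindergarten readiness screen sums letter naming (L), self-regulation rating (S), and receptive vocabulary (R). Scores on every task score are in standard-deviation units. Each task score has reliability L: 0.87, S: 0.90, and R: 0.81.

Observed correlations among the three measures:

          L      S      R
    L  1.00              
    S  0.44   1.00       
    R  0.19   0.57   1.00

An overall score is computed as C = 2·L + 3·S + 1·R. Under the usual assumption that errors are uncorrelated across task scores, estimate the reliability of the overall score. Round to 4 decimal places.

0.9314

Var(C) = 2² + 3² + 1 + 2·[6·0.44 + 2·0.19 + 3·0.57] = 14 + 9.46 = 23.46.
With uncorrelated errors the cross-covariances are all true-score covariance, so they carry over unchanged; only the diagonal terms shrink to ρᵢσᵢ².
True-score variance = [2²·0.87 + 3²·0.90 + 0.81] + 9.46 = 12.39 + 9.46 = 21.85.
Reliability = 21.85 / 23.46 = 0.9314.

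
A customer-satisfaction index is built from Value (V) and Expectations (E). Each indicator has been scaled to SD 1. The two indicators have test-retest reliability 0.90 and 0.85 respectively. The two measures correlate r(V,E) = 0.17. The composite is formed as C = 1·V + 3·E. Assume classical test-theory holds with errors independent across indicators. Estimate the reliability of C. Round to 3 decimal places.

Var(C) = 1 + 3² + 2·[3·0.17] = 10 + 1.02 = 11.02.
Under uncorrelated errors the observed covariances equal the true-score covariances, so only the own-variance terms attenuate.
True-score variance = [0.90 + 3²·0.85] + 1.02 = 8.55 + 1.02 = 9.57.
Reliability = 9.57 / 11.02 = 0.868.

0.868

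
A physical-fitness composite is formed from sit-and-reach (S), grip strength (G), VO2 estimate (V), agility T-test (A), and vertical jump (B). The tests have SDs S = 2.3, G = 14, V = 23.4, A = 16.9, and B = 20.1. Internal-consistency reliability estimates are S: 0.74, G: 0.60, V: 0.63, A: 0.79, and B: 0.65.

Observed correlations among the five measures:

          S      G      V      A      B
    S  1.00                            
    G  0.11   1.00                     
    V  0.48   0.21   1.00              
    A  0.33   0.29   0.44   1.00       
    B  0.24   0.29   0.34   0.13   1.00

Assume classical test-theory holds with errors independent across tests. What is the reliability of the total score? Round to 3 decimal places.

0.823

Var(S+G+V+A+B) = 2.3² + 14² + 23.4² + 16.9² + 20.1² + 2·[2.3·14·0.11 + 2.3·23.4·0.48 + 2.3·16.9·0.33 + 2.3·20.1·0.24 + 14·23.4·0.21 + 14·16.9·0.29 + 14·20.1·0.29 + 23.4·16.9·0.44 + 23.4·20.1·0.34 + 16.9·20.1·0.13] = 1438.47 + 1300.78 = 2739.25.
Because errors are independent across components, Cov(Tᵢ,Tⱼ) = Cov(Xᵢ,Xⱼ); the off-diagonal part of the true-score variance is the same as above.
True-score variance = [2.3²·0.74 + 14²·0.60 + 23.4²·0.63 + 16.9²·0.79 + 20.1²·0.65] + 1300.78 = 954.716 + 1300.78 = 2255.5.
Reliability = 2255.5 / 2739.25 = 0.823.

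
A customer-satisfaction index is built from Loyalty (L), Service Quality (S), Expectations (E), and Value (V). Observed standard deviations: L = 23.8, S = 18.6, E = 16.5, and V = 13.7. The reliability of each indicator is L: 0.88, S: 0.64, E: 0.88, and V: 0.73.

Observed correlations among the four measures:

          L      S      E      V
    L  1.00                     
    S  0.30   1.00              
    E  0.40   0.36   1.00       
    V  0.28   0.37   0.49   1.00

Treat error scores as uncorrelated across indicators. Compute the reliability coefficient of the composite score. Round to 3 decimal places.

Var(L+S+E+V) = 23.8² + 18.6² + 16.5² + 13.7² + 2·[23.8·18.6·0.30 + 23.8·16.5·0.40 + 23.8·13.7·0.28 + 18.6·16.5·0.36 + 18.6·13.7·0.37 + 16.5·13.7·0.49] = 1372.34 + 1393.43 = 2765.77.
Under uncorrelated errors the observed covariances equal the true-score covariances, so only the own-variance terms attenuate.
True-score variance = [23.8²·0.88 + 18.6²·0.64 + 16.5²·0.88 + 13.7²·0.73] + 1393.43 = 1096.48 + 1393.43 = 2489.9.
Reliability = 2489.9 / 2765.77 = 0.900.

0.900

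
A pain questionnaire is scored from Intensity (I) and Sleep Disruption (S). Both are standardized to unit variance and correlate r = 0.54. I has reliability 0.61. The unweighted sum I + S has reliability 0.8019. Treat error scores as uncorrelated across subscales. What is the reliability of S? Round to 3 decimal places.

0.780

Var(I+S) = 2 + 2·0.54 = 3.080.
True-score variance = ρ_I + ρ_S + 2·0.54, so 0.8019 = (0.61 + ρ_S + 1.08) / 3.080.
ρ_S = 0.8019·3.080 − 0.61 − 1.08 = 0.780.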